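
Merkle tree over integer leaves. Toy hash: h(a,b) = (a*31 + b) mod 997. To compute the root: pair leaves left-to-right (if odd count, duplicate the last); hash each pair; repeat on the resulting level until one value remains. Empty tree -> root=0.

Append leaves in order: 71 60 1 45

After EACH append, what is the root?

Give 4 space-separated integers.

Answer: 71 267 333 377

Derivation:
After append 71 (leaves=[71]):
  L0: [71]
  root=71
After append 60 (leaves=[71, 60]):
  L0: [71, 60]
  L1: h(71,60)=(71*31+60)%997=267 -> [267]
  root=267
After append 1 (leaves=[71, 60, 1]):
  L0: [71, 60, 1]
  L1: h(71,60)=(71*31+60)%997=267 h(1,1)=(1*31+1)%997=32 -> [267, 32]
  L2: h(267,32)=(267*31+32)%997=333 -> [333]
  root=333
After append 45 (leaves=[71, 60, 1, 45]):
  L0: [71, 60, 1, 45]
  L1: h(71,60)=(71*31+60)%997=267 h(1,45)=(1*31+45)%997=76 -> [267, 76]
  L2: h(267,76)=(267*31+76)%997=377 -> [377]
  root=377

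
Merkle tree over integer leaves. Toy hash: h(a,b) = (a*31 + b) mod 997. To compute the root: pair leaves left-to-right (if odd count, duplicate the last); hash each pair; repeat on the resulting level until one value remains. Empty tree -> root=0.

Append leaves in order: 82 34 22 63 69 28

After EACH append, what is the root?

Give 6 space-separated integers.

After append 82 (leaves=[82]):
  L0: [82]
  root=82
After append 34 (leaves=[82, 34]):
  L0: [82, 34]
  L1: h(82,34)=(82*31+34)%997=582 -> [582]
  root=582
After append 22 (leaves=[82, 34, 22]):
  L0: [82, 34, 22]
  L1: h(82,34)=(82*31+34)%997=582 h(22,22)=(22*31+22)%997=704 -> [582, 704]
  L2: h(582,704)=(582*31+704)%997=800 -> [800]
  root=800
After append 63 (leaves=[82, 34, 22, 63]):
  L0: [82, 34, 22, 63]
  L1: h(82,34)=(82*31+34)%997=582 h(22,63)=(22*31+63)%997=745 -> [582, 745]
  L2: h(582,745)=(582*31+745)%997=841 -> [841]
  root=841
After append 69 (leaves=[82, 34, 22, 63, 69]):
  L0: [82, 34, 22, 63, 69]
  L1: h(82,34)=(82*31+34)%997=582 h(22,63)=(22*31+63)%997=745 h(69,69)=(69*31+69)%997=214 -> [582, 745, 214]
  L2: h(582,745)=(582*31+745)%997=841 h(214,214)=(214*31+214)%997=866 -> [841, 866]
  L3: h(841,866)=(841*31+866)%997=18 -> [18]
  root=18
After append 28 (leaves=[82, 34, 22, 63, 69, 28]):
  L0: [82, 34, 22, 63, 69, 28]
  L1: h(82,34)=(82*31+34)%997=582 h(22,63)=(22*31+63)%997=745 h(69,28)=(69*31+28)%997=173 -> [582, 745, 173]
  L2: h(582,745)=(582*31+745)%997=841 h(173,173)=(173*31+173)%997=551 -> [841, 551]
  L3: h(841,551)=(841*31+551)%997=700 -> [700]
  root=700

Answer: 82 582 800 841 18 700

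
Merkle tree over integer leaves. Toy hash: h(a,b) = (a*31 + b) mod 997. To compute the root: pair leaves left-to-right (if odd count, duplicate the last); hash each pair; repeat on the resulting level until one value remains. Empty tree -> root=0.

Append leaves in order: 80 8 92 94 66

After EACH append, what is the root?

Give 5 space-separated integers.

Answer: 80 494 312 314 549

Derivation:
After append 80 (leaves=[80]):
  L0: [80]
  root=80
After append 8 (leaves=[80, 8]):
  L0: [80, 8]
  L1: h(80,8)=(80*31+8)%997=494 -> [494]
  root=494
After append 92 (leaves=[80, 8, 92]):
  L0: [80, 8, 92]
  L1: h(80,8)=(80*31+8)%997=494 h(92,92)=(92*31+92)%997=950 -> [494, 950]
  L2: h(494,950)=(494*31+950)%997=312 -> [312]
  root=312
After append 94 (leaves=[80, 8, 92, 94]):
  L0: [80, 8, 92, 94]
  L1: h(80,8)=(80*31+8)%997=494 h(92,94)=(92*31+94)%997=952 -> [494, 952]
  L2: h(494,952)=(494*31+952)%997=314 -> [314]
  root=314
After append 66 (leaves=[80, 8, 92, 94, 66]):
  L0: [80, 8, 92, 94, 66]
  L1: h(80,8)=(80*31+8)%997=494 h(92,94)=(92*31+94)%997=952 h(66,66)=(66*31+66)%997=118 -> [494, 952, 118]
  L2: h(494,952)=(494*31+952)%997=314 h(118,118)=(118*31+118)%997=785 -> [314, 785]
  L3: h(314,785)=(314*31+785)%997=549 -> [549]
  root=549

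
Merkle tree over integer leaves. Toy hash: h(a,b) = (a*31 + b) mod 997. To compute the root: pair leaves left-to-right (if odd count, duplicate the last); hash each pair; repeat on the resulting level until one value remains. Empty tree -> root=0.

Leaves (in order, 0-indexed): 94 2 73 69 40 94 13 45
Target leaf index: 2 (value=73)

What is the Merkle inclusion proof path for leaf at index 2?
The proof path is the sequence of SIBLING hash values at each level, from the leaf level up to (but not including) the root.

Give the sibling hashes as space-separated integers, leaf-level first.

Answer: 69 922 925

Derivation:
L0 (leaves): [94, 2, 73, 69, 40, 94, 13, 45], target index=2
L1: h(94,2)=(94*31+2)%997=922 [pair 0] h(73,69)=(73*31+69)%997=338 [pair 1] h(40,94)=(40*31+94)%997=337 [pair 2] h(13,45)=(13*31+45)%997=448 [pair 3] -> [922, 338, 337, 448]
  Sibling for proof at L0: 69
L2: h(922,338)=(922*31+338)%997=7 [pair 0] h(337,448)=(337*31+448)%997=925 [pair 1] -> [7, 925]
  Sibling for proof at L1: 922
L3: h(7,925)=(7*31+925)%997=145 [pair 0] -> [145]
  Sibling for proof at L2: 925
Root: 145
Proof path (sibling hashes from leaf to root): [69, 922, 925]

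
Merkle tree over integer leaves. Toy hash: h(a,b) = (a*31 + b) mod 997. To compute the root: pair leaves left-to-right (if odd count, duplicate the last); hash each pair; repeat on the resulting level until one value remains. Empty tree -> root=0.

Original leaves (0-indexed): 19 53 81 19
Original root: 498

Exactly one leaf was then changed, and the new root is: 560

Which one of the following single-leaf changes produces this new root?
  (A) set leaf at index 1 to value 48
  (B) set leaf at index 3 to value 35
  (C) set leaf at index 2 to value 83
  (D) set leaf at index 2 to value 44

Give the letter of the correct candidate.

Answer: C

Derivation:
Original leaves: [19, 53, 81, 19]
Target new root: 560
Try each candidate change and compute the resulting root:
Candidate A: set leaf[1] = 48 -> leaves = [19, 48, 81, 19]
  L0: [19, 48, 81, 19]
  L1: h(19,48)=(19*31+48)%997=637 h(81,19)=(81*31+19)%997=536 -> [637, 536]
  L2: h(637,536)=(637*31+536)%997=343 -> [343]
  root = 343 != target 560
Candidate B: set leaf[3] = 35 -> leaves = [19, 53, 81, 35]
  L0: [19, 53, 81, 35]
  L1: h(19,53)=(19*31+53)%997=642 h(81,35)=(81*31+35)%997=552 -> [642, 552]
  L2: h(642,552)=(642*31+552)%997=514 -> [514]
  root = 514 != target 560
Candidate C: set leaf[2] = 83 -> leaves = [19, 53, 83, 19]
  L0: [19, 53, 83, 19]
  L1: h(19,53)=(19*31+53)%997=642 h(83,19)=(83*31+19)%997=598 -> [642, 598]
  L2: h(642,598)=(642*31+598)%997=560 -> [560]
  root = 560 == target 560  ** MATCH **
Candidate D: set leaf[2] = 44 -> leaves = [19, 53, 44, 19]
  L0: [19, 53, 44, 19]
  L1: h(19,53)=(19*31+53)%997=642 h(44,19)=(44*31+19)%997=386 -> [642, 386]
  L2: h(642,386)=(642*31+386)%997=348 -> [348]
  root = 348 != target 560
Candidate C produces the target root.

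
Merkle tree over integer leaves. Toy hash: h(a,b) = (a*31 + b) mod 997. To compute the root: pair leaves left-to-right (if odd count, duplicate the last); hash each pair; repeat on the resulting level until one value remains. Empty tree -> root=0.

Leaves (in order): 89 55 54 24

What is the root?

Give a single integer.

L0: [89, 55, 54, 24]
L1: h(89,55)=(89*31+55)%997=820 h(54,24)=(54*31+24)%997=701 -> [820, 701]
L2: h(820,701)=(820*31+701)%997=199 -> [199]

Answer: 199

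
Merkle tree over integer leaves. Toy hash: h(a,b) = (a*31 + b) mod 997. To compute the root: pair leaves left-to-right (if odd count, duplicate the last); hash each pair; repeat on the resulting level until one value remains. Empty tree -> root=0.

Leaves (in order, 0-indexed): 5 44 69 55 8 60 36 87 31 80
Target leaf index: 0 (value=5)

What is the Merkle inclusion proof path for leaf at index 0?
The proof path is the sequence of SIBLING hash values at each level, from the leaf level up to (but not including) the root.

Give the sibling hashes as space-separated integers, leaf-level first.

Answer: 44 200 781 191

Derivation:
L0 (leaves): [5, 44, 69, 55, 8, 60, 36, 87, 31, 80], target index=0
L1: h(5,44)=(5*31+44)%997=199 [pair 0] h(69,55)=(69*31+55)%997=200 [pair 1] h(8,60)=(8*31+60)%997=308 [pair 2] h(36,87)=(36*31+87)%997=206 [pair 3] h(31,80)=(31*31+80)%997=44 [pair 4] -> [199, 200, 308, 206, 44]
  Sibling for proof at L0: 44
L2: h(199,200)=(199*31+200)%997=387 [pair 0] h(308,206)=(308*31+206)%997=781 [pair 1] h(44,44)=(44*31+44)%997=411 [pair 2] -> [387, 781, 411]
  Sibling for proof at L1: 200
L3: h(387,781)=(387*31+781)%997=814 [pair 0] h(411,411)=(411*31+411)%997=191 [pair 1] -> [814, 191]
  Sibling for proof at L2: 781
L4: h(814,191)=(814*31+191)%997=500 [pair 0] -> [500]
  Sibling for proof at L3: 191
Root: 500
Proof path (sibling hashes from leaf to root): [44, 200, 781, 191]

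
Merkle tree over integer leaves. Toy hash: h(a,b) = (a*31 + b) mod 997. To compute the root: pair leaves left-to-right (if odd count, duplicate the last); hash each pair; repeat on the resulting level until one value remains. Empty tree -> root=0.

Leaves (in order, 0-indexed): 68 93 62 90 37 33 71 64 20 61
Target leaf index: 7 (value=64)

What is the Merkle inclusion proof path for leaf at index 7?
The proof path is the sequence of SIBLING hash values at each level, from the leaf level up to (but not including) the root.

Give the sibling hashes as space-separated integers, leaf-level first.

Answer: 71 183 453 441

Derivation:
L0 (leaves): [68, 93, 62, 90, 37, 33, 71, 64, 20, 61], target index=7
L1: h(68,93)=(68*31+93)%997=207 [pair 0] h(62,90)=(62*31+90)%997=18 [pair 1] h(37,33)=(37*31+33)%997=183 [pair 2] h(71,64)=(71*31+64)%997=271 [pair 3] h(20,61)=(20*31+61)%997=681 [pair 4] -> [207, 18, 183, 271, 681]
  Sibling for proof at L0: 71
L2: h(207,18)=(207*31+18)%997=453 [pair 0] h(183,271)=(183*31+271)%997=959 [pair 1] h(681,681)=(681*31+681)%997=855 [pair 2] -> [453, 959, 855]
  Sibling for proof at L1: 183
L3: h(453,959)=(453*31+959)%997=47 [pair 0] h(855,855)=(855*31+855)%997=441 [pair 1] -> [47, 441]
  Sibling for proof at L2: 453
L4: h(47,441)=(47*31+441)%997=901 [pair 0] -> [901]
  Sibling for proof at L3: 441
Root: 901
Proof path (sibling hashes from leaf to root): [71, 183, 453, 441]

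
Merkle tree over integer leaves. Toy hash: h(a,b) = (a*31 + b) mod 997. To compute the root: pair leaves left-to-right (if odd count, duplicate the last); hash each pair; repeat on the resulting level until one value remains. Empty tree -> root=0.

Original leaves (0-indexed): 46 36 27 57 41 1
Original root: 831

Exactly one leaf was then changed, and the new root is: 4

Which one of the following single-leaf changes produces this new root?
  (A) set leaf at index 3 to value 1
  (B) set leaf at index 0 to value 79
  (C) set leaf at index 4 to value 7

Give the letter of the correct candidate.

Original leaves: [46, 36, 27, 57, 41, 1]
Target new root: 4
Try each candidate change and compute the resulting root:
Candidate A: set leaf[3] = 1 -> leaves = [46, 36, 27, 1, 41, 1]
  L0: [46, 36, 27, 1, 41, 1]
  L1: h(46,36)=(46*31+36)%997=465 h(27,1)=(27*31+1)%997=838 h(41,1)=(41*31+1)%997=275 -> [465, 838, 275]
  L2: h(465,838)=(465*31+838)%997=298 h(275,275)=(275*31+275)%997=824 -> [298, 824]
  L3: h(298,824)=(298*31+824)%997=92 -> [92]
  root = 92 != target 4
Candidate B: set leaf[0] = 79 -> leaves = [79, 36, 27, 57, 41, 1]
  L0: [79, 36, 27, 57, 41, 1]
  L1: h(79,36)=(79*31+36)%997=491 h(27,57)=(27*31+57)%997=894 h(41,1)=(41*31+1)%997=275 -> [491, 894, 275]
  L2: h(491,894)=(491*31+894)%997=163 h(275,275)=(275*31+275)%997=824 -> [163, 824]
  L3: h(163,824)=(163*31+824)%997=892 -> [892]
  root = 892 != target 4
Candidate C: set leaf[4] = 7 -> leaves = [46, 36, 27, 57, 7, 1]
  L0: [46, 36, 27, 57, 7, 1]
  L1: h(46,36)=(46*31+36)%997=465 h(27,57)=(27*31+57)%997=894 h(7,1)=(7*31+1)%997=218 -> [465, 894, 218]
  L2: h(465,894)=(465*31+894)%997=354 h(218,218)=(218*31+218)%997=994 -> [354, 994]
  L3: h(354,994)=(354*31+994)%997=4 -> [4]
  root = 4 == target 4  ** MATCH **
Candidate C produces the target root.

Answer: C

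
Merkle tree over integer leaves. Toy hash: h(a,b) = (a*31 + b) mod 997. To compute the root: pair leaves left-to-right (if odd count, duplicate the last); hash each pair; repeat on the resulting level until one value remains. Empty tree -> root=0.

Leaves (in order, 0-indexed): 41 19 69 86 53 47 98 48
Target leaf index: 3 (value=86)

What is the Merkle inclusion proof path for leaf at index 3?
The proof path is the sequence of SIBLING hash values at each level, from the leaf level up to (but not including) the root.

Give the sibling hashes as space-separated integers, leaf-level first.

L0 (leaves): [41, 19, 69, 86, 53, 47, 98, 48], target index=3
L1: h(41,19)=(41*31+19)%997=293 [pair 0] h(69,86)=(69*31+86)%997=231 [pair 1] h(53,47)=(53*31+47)%997=693 [pair 2] h(98,48)=(98*31+48)%997=95 [pair 3] -> [293, 231, 693, 95]
  Sibling for proof at L0: 69
L2: h(293,231)=(293*31+231)%997=341 [pair 0] h(693,95)=(693*31+95)%997=641 [pair 1] -> [341, 641]
  Sibling for proof at L1: 293
L3: h(341,641)=(341*31+641)%997=245 [pair 0] -> [245]
  Sibling for proof at L2: 641
Root: 245
Proof path (sibling hashes from leaf to root): [69, 293, 641]

Answer: 69 293 641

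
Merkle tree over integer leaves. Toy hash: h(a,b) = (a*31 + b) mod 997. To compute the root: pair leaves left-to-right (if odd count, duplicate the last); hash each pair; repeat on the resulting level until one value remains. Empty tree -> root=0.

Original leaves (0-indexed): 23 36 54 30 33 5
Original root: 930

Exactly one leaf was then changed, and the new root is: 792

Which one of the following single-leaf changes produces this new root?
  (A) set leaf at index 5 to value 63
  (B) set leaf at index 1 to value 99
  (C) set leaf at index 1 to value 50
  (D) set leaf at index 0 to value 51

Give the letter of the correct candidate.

Answer: A

Derivation:
Original leaves: [23, 36, 54, 30, 33, 5]
Target new root: 792
Try each candidate change and compute the resulting root:
Candidate A: set leaf[5] = 63 -> leaves = [23, 36, 54, 30, 33, 63]
  L0: [23, 36, 54, 30, 33, 63]
  L1: h(23,36)=(23*31+36)%997=749 h(54,30)=(54*31+30)%997=707 h(33,63)=(33*31+63)%997=89 -> [749, 707, 89]
  L2: h(749,707)=(749*31+707)%997=995 h(89,89)=(89*31+89)%997=854 -> [995, 854]
  L3: h(995,854)=(995*31+854)%997=792 -> [792]
  root = 792 == target 792  ** MATCH **
Candidate B: set leaf[1] = 99 -> leaves = [23, 99, 54, 30, 33, 5]
  L0: [23, 99, 54, 30, 33, 5]
  L1: h(23,99)=(23*31+99)%997=812 h(54,30)=(54*31+30)%997=707 h(33,5)=(33*31+5)%997=31 -> [812, 707, 31]
  L2: h(812,707)=(812*31+707)%997=954 h(31,31)=(31*31+31)%997=992 -> [954, 992]
  L3: h(954,992)=(954*31+992)%997=656 -> [656]
  root = 656 != target 792
Candidate C: set leaf[1] = 50 -> leaves = [23, 50, 54, 30, 33, 5]
  L0: [23, 50, 54, 30, 33, 5]
  L1: h(23,50)=(23*31+50)%997=763 h(54,30)=(54*31+30)%997=707 h(33,5)=(33*31+5)%997=31 -> [763, 707, 31]
  L2: h(763,707)=(763*31+707)%997=432 h(31,31)=(31*31+31)%997=992 -> [432, 992]
  L3: h(432,992)=(432*31+992)%997=426 -> [426]
  root = 426 != target 792
Candidate D: set leaf[0] = 51 -> leaves = [51, 36, 54, 30, 33, 5]
  L0: [51, 36, 54, 30, 33, 5]
  L1: h(51,36)=(51*31+36)%997=620 h(54,30)=(54*31+30)%997=707 h(33,5)=(33*31+5)%997=31 -> [620, 707, 31]
  L2: h(620,707)=(620*31+707)%997=984 h(31,31)=(31*31+31)%997=992 -> [984, 992]
  L3: h(984,992)=(984*31+992)%997=589 -> [589]
  root = 589 != target 792
Candidate A produces the target root.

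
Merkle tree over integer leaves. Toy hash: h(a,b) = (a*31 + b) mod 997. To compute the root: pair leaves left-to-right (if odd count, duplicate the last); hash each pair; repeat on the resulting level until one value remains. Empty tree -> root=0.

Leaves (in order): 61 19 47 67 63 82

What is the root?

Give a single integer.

L0: [61, 19, 47, 67, 63, 82]
L1: h(61,19)=(61*31+19)%997=913 h(47,67)=(47*31+67)%997=527 h(63,82)=(63*31+82)%997=41 -> [913, 527, 41]
L2: h(913,527)=(913*31+527)%997=914 h(41,41)=(41*31+41)%997=315 -> [914, 315]
L3: h(914,315)=(914*31+315)%997=733 -> [733]

Answer: 733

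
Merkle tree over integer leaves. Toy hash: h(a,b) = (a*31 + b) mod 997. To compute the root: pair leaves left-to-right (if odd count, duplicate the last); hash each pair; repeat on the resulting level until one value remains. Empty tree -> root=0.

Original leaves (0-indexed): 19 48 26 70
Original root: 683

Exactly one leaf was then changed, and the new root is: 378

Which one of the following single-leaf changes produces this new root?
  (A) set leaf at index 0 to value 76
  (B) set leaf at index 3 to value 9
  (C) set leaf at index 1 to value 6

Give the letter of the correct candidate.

Answer: C

Derivation:
Original leaves: [19, 48, 26, 70]
Target new root: 378
Try each candidate change and compute the resulting root:
Candidate A: set leaf[0] = 76 -> leaves = [76, 48, 26, 70]
  L0: [76, 48, 26, 70]
  L1: h(76,48)=(76*31+48)%997=410 h(26,70)=(26*31+70)%997=876 -> [410, 876]
  L2: h(410,876)=(410*31+876)%997=625 -> [625]
  root = 625 != target 378
Candidate B: set leaf[3] = 9 -> leaves = [19, 48, 26, 9]
  L0: [19, 48, 26, 9]
  L1: h(19,48)=(19*31+48)%997=637 h(26,9)=(26*31+9)%997=815 -> [637, 815]
  L2: h(637,815)=(637*31+815)%997=622 -> [622]
  root = 622 != target 378
Candidate C: set leaf[1] = 6 -> leaves = [19, 6, 26, 70]
  L0: [19, 6, 26, 70]
  L1: h(19,6)=(19*31+6)%997=595 h(26,70)=(26*31+70)%997=876 -> [595, 876]
  L2: h(595,876)=(595*31+876)%997=378 -> [378]
  root = 378 == target 378  ** MATCH **
Candidate C produces the target root.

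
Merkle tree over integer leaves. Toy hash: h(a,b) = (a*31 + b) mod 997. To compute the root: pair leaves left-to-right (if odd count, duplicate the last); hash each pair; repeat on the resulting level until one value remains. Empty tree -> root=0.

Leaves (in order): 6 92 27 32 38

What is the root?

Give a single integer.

Answer: 11

Derivation:
L0: [6, 92, 27, 32, 38]
L1: h(6,92)=(6*31+92)%997=278 h(27,32)=(27*31+32)%997=869 h(38,38)=(38*31+38)%997=219 -> [278, 869, 219]
L2: h(278,869)=(278*31+869)%997=514 h(219,219)=(219*31+219)%997=29 -> [514, 29]
L3: h(514,29)=(514*31+29)%997=11 -> [11]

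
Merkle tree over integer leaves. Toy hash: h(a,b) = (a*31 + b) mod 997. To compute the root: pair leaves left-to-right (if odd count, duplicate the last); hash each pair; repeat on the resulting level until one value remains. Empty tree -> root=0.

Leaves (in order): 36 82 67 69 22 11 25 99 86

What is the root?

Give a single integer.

L0: [36, 82, 67, 69, 22, 11, 25, 99, 86]
L1: h(36,82)=(36*31+82)%997=201 h(67,69)=(67*31+69)%997=152 h(22,11)=(22*31+11)%997=693 h(25,99)=(25*31+99)%997=874 h(86,86)=(86*31+86)%997=758 -> [201, 152, 693, 874, 758]
L2: h(201,152)=(201*31+152)%997=401 h(693,874)=(693*31+874)%997=423 h(758,758)=(758*31+758)%997=328 -> [401, 423, 328]
L3: h(401,423)=(401*31+423)%997=890 h(328,328)=(328*31+328)%997=526 -> [890, 526]
L4: h(890,526)=(890*31+526)%997=200 -> [200]

Answer: 200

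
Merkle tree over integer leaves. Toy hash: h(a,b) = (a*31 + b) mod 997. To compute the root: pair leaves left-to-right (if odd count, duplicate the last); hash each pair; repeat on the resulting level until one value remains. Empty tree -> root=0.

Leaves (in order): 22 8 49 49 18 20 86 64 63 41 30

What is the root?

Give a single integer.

Answer: 849

Derivation:
L0: [22, 8, 49, 49, 18, 20, 86, 64, 63, 41, 30]
L1: h(22,8)=(22*31+8)%997=690 h(49,49)=(49*31+49)%997=571 h(18,20)=(18*31+20)%997=578 h(86,64)=(86*31+64)%997=736 h(63,41)=(63*31+41)%997=0 h(30,30)=(30*31+30)%997=960 -> [690, 571, 578, 736, 0, 960]
L2: h(690,571)=(690*31+571)%997=27 h(578,736)=(578*31+736)%997=708 h(0,960)=(0*31+960)%997=960 -> [27, 708, 960]
L3: h(27,708)=(27*31+708)%997=548 h(960,960)=(960*31+960)%997=810 -> [548, 810]
L4: h(548,810)=(548*31+810)%997=849 -> [849]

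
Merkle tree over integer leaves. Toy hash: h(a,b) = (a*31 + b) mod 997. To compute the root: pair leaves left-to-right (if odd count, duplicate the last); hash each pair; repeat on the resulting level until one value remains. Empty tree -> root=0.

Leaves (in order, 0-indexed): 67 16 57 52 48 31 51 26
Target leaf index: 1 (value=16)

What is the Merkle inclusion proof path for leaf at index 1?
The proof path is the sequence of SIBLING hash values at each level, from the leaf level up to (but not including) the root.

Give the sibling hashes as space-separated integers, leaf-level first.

L0 (leaves): [67, 16, 57, 52, 48, 31, 51, 26], target index=1
L1: h(67,16)=(67*31+16)%997=99 [pair 0] h(57,52)=(57*31+52)%997=822 [pair 1] h(48,31)=(48*31+31)%997=522 [pair 2] h(51,26)=(51*31+26)%997=610 [pair 3] -> [99, 822, 522, 610]
  Sibling for proof at L0: 67
L2: h(99,822)=(99*31+822)%997=900 [pair 0] h(522,610)=(522*31+610)%997=840 [pair 1] -> [900, 840]
  Sibling for proof at L1: 822
L3: h(900,840)=(900*31+840)%997=824 [pair 0] -> [824]
  Sibling for proof at L2: 840
Root: 824
Proof path (sibling hashes from leaf to root): [67, 822, 840]

Answer: 67 822 840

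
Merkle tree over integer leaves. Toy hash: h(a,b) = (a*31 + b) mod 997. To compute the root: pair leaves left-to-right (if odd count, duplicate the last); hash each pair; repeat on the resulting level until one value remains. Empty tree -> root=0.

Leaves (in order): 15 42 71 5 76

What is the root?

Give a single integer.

L0: [15, 42, 71, 5, 76]
L1: h(15,42)=(15*31+42)%997=507 h(71,5)=(71*31+5)%997=212 h(76,76)=(76*31+76)%997=438 -> [507, 212, 438]
L2: h(507,212)=(507*31+212)%997=974 h(438,438)=(438*31+438)%997=58 -> [974, 58]
L3: h(974,58)=(974*31+58)%997=342 -> [342]

Answer: 342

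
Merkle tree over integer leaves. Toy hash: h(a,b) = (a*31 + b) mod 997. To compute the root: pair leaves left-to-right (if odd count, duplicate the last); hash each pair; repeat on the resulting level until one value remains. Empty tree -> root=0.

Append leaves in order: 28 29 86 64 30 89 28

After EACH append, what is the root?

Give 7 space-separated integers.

After append 28 (leaves=[28]):
  L0: [28]
  root=28
After append 29 (leaves=[28, 29]):
  L0: [28, 29]
  L1: h(28,29)=(28*31+29)%997=897 -> [897]
  root=897
After append 86 (leaves=[28, 29, 86]):
  L0: [28, 29, 86]
  L1: h(28,29)=(28*31+29)%997=897 h(86,86)=(86*31+86)%997=758 -> [897, 758]
  L2: h(897,758)=(897*31+758)%997=649 -> [649]
  root=649
After append 64 (leaves=[28, 29, 86, 64]):
  L0: [28, 29, 86, 64]
  L1: h(28,29)=(28*31+29)%997=897 h(86,64)=(86*31+64)%997=736 -> [897, 736]
  L2: h(897,736)=(897*31+736)%997=627 -> [627]
  root=627
After append 30 (leaves=[28, 29, 86, 64, 30]):
  L0: [28, 29, 86, 64, 30]
  L1: h(28,29)=(28*31+29)%997=897 h(86,64)=(86*31+64)%997=736 h(30,30)=(30*31+30)%997=960 -> [897, 736, 960]
  L2: h(897,736)=(897*31+736)%997=627 h(960,960)=(960*31+960)%997=810 -> [627, 810]
  L3: h(627,810)=(627*31+810)%997=307 -> [307]
  root=307
After append 89 (leaves=[28, 29, 86, 64, 30, 89]):
  L0: [28, 29, 86, 64, 30, 89]
  L1: h(28,29)=(28*31+29)%997=897 h(86,64)=(86*31+64)%997=736 h(30,89)=(30*31+89)%997=22 -> [897, 736, 22]
  L2: h(897,736)=(897*31+736)%997=627 h(22,22)=(22*31+22)%997=704 -> [627, 704]
  L3: h(627,704)=(627*31+704)%997=201 -> [201]
  root=201
After append 28 (leaves=[28, 29, 86, 64, 30, 89, 28]):
  L0: [28, 29, 86, 64, 30, 89, 28]
  L1: h(28,29)=(28*31+29)%997=897 h(86,64)=(86*31+64)%997=736 h(30,89)=(30*31+89)%997=22 h(28,28)=(28*31+28)%997=896 -> [897, 736, 22, 896]
  L2: h(897,736)=(897*31+736)%997=627 h(22,896)=(22*31+896)%997=581 -> [627, 581]
  L3: h(627,581)=(627*31+581)%997=78 -> [78]
  root=78

Answer: 28 897 649 627 307 201 78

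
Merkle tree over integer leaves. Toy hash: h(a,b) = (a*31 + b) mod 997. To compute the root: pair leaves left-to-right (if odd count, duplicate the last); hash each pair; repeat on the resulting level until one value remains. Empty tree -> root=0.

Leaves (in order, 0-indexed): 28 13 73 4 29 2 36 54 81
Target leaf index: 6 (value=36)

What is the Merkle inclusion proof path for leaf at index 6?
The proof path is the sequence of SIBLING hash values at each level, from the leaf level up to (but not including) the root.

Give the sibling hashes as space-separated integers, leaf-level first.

Answer: 54 901 665 194

Derivation:
L0 (leaves): [28, 13, 73, 4, 29, 2, 36, 54, 81], target index=6
L1: h(28,13)=(28*31+13)%997=881 [pair 0] h(73,4)=(73*31+4)%997=273 [pair 1] h(29,2)=(29*31+2)%997=901 [pair 2] h(36,54)=(36*31+54)%997=173 [pair 3] h(81,81)=(81*31+81)%997=598 [pair 4] -> [881, 273, 901, 173, 598]
  Sibling for proof at L0: 54
L2: h(881,273)=(881*31+273)%997=665 [pair 0] h(901,173)=(901*31+173)%997=188 [pair 1] h(598,598)=(598*31+598)%997=193 [pair 2] -> [665, 188, 193]
  Sibling for proof at L1: 901
L3: h(665,188)=(665*31+188)%997=863 [pair 0] h(193,193)=(193*31+193)%997=194 [pair 1] -> [863, 194]
  Sibling for proof at L2: 665
L4: h(863,194)=(863*31+194)%997=28 [pair 0] -> [28]
  Sibling for proof at L3: 194
Root: 28
Proof path (sibling hashes from leaf to root): [54, 901, 665, 194]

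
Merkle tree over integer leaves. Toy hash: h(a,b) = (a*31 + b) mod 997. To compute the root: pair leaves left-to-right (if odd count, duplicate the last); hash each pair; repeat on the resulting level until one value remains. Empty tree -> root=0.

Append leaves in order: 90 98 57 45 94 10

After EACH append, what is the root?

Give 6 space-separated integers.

Answer: 90 894 625 613 604 907

Derivation:
After append 90 (leaves=[90]):
  L0: [90]
  root=90
After append 98 (leaves=[90, 98]):
  L0: [90, 98]
  L1: h(90,98)=(90*31+98)%997=894 -> [894]
  root=894
After append 57 (leaves=[90, 98, 57]):
  L0: [90, 98, 57]
  L1: h(90,98)=(90*31+98)%997=894 h(57,57)=(57*31+57)%997=827 -> [894, 827]
  L2: h(894,827)=(894*31+827)%997=625 -> [625]
  root=625
After append 45 (leaves=[90, 98, 57, 45]):
  L0: [90, 98, 57, 45]
  L1: h(90,98)=(90*31+98)%997=894 h(57,45)=(57*31+45)%997=815 -> [894, 815]
  L2: h(894,815)=(894*31+815)%997=613 -> [613]
  root=613
After append 94 (leaves=[90, 98, 57, 45, 94]):
  L0: [90, 98, 57, 45, 94]
  L1: h(90,98)=(90*31+98)%997=894 h(57,45)=(57*31+45)%997=815 h(94,94)=(94*31+94)%997=17 -> [894, 815, 17]
  L2: h(894,815)=(894*31+815)%997=613 h(17,17)=(17*31+17)%997=544 -> [613, 544]
  L3: h(613,544)=(613*31+544)%997=604 -> [604]
  root=604
After append 10 (leaves=[90, 98, 57, 45, 94, 10]):
  L0: [90, 98, 57, 45, 94, 10]
  L1: h(90,98)=(90*31+98)%997=894 h(57,45)=(57*31+45)%997=815 h(94,10)=(94*31+10)%997=930 -> [894, 815, 930]
  L2: h(894,815)=(894*31+815)%997=613 h(930,930)=(930*31+930)%997=847 -> [613, 847]
  L3: h(613,847)=(613*31+847)%997=907 -> [907]
  root=907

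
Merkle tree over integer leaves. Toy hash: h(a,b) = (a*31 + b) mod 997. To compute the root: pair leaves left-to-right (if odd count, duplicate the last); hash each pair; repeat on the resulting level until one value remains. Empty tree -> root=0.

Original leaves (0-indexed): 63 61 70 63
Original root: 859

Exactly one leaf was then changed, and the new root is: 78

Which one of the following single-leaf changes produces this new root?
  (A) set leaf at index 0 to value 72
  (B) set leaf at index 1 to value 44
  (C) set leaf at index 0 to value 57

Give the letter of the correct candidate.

Answer: C

Derivation:
Original leaves: [63, 61, 70, 63]
Target new root: 78
Try each candidate change and compute the resulting root:
Candidate A: set leaf[0] = 72 -> leaves = [72, 61, 70, 63]
  L0: [72, 61, 70, 63]
  L1: h(72,61)=(72*31+61)%997=299 h(70,63)=(70*31+63)%997=239 -> [299, 239]
  L2: h(299,239)=(299*31+239)%997=535 -> [535]
  root = 535 != target 78
Candidate B: set leaf[1] = 44 -> leaves = [63, 44, 70, 63]
  L0: [63, 44, 70, 63]
  L1: h(63,44)=(63*31+44)%997=3 h(70,63)=(70*31+63)%997=239 -> [3, 239]
  L2: h(3,239)=(3*31+239)%997=332 -> [332]
  root = 332 != target 78
Candidate C: set leaf[0] = 57 -> leaves = [57, 61, 70, 63]
  L0: [57, 61, 70, 63]
  L1: h(57,61)=(57*31+61)%997=831 h(70,63)=(70*31+63)%997=239 -> [831, 239]
  L2: h(831,239)=(831*31+239)%997=78 -> [78]
  root = 78 == target 78  ** MATCH **
Candidate C produces the target root.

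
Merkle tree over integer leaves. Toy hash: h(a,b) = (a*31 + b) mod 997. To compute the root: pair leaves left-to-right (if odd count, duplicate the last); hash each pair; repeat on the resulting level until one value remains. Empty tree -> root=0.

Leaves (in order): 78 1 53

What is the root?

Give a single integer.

L0: [78, 1, 53]
L1: h(78,1)=(78*31+1)%997=425 h(53,53)=(53*31+53)%997=699 -> [425, 699]
L2: h(425,699)=(425*31+699)%997=913 -> [913]

Answer: 913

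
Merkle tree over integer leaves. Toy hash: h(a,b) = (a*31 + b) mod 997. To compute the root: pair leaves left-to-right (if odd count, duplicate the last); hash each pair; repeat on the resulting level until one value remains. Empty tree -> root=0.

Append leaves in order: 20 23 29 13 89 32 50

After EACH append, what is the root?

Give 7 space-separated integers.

Answer: 20 643 921 905 548 718 524

Derivation:
After append 20 (leaves=[20]):
  L0: [20]
  root=20
After append 23 (leaves=[20, 23]):
  L0: [20, 23]
  L1: h(20,23)=(20*31+23)%997=643 -> [643]
  root=643
After append 29 (leaves=[20, 23, 29]):
  L0: [20, 23, 29]
  L1: h(20,23)=(20*31+23)%997=643 h(29,29)=(29*31+29)%997=928 -> [643, 928]
  L2: h(643,928)=(643*31+928)%997=921 -> [921]
  root=921
After append 13 (leaves=[20, 23, 29, 13]):
  L0: [20, 23, 29, 13]
  L1: h(20,23)=(20*31+23)%997=643 h(29,13)=(29*31+13)%997=912 -> [643, 912]
  L2: h(643,912)=(643*31+912)%997=905 -> [905]
  root=905
After append 89 (leaves=[20, 23, 29, 13, 89]):
  L0: [20, 23, 29, 13, 89]
  L1: h(20,23)=(20*31+23)%997=643 h(29,13)=(29*31+13)%997=912 h(89,89)=(89*31+89)%997=854 -> [643, 912, 854]
  L2: h(643,912)=(643*31+912)%997=905 h(854,854)=(854*31+854)%997=409 -> [905, 409]
  L3: h(905,409)=(905*31+409)%997=548 -> [548]
  root=548
After append 32 (leaves=[20, 23, 29, 13, 89, 32]):
  L0: [20, 23, 29, 13, 89, 32]
  L1: h(20,23)=(20*31+23)%997=643 h(29,13)=(29*31+13)%997=912 h(89,32)=(89*31+32)%997=797 -> [643, 912, 797]
  L2: h(643,912)=(643*31+912)%997=905 h(797,797)=(797*31+797)%997=579 -> [905, 579]
  L3: h(905,579)=(905*31+579)%997=718 -> [718]
  root=718
After append 50 (leaves=[20, 23, 29, 13, 89, 32, 50]):
  L0: [20, 23, 29, 13, 89, 32, 50]
  L1: h(20,23)=(20*31+23)%997=643 h(29,13)=(29*31+13)%997=912 h(89,32)=(89*31+32)%997=797 h(50,50)=(50*31+50)%997=603 -> [643, 912, 797, 603]
  L2: h(643,912)=(643*31+912)%997=905 h(797,603)=(797*31+603)%997=385 -> [905, 385]
  L3: h(905,385)=(905*31+385)%997=524 -> [524]
  root=524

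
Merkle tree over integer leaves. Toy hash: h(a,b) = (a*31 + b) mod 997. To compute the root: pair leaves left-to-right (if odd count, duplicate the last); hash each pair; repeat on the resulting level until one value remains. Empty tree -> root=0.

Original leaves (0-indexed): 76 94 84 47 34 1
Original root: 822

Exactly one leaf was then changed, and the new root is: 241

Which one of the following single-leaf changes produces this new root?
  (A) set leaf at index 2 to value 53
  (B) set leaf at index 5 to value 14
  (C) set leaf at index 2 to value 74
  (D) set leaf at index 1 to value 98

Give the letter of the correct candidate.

Answer: B

Derivation:
Original leaves: [76, 94, 84, 47, 34, 1]
Target new root: 241
Try each candidate change and compute the resulting root:
Candidate A: set leaf[2] = 53 -> leaves = [76, 94, 53, 47, 34, 1]
  L0: [76, 94, 53, 47, 34, 1]
  L1: h(76,94)=(76*31+94)%997=456 h(53,47)=(53*31+47)%997=693 h(34,1)=(34*31+1)%997=58 -> [456, 693, 58]
  L2: h(456,693)=(456*31+693)%997=871 h(58,58)=(58*31+58)%997=859 -> [871, 859]
  L3: h(871,859)=(871*31+859)%997=941 -> [941]
  root = 941 != target 241
Candidate B: set leaf[5] = 14 -> leaves = [76, 94, 84, 47, 34, 14]
  L0: [76, 94, 84, 47, 34, 14]
  L1: h(76,94)=(76*31+94)%997=456 h(84,47)=(84*31+47)%997=657 h(34,14)=(34*31+14)%997=71 -> [456, 657, 71]
  L2: h(456,657)=(456*31+657)%997=835 h(71,71)=(71*31+71)%997=278 -> [835, 278]
  L3: h(835,278)=(835*31+278)%997=241 -> [241]
  root = 241 == target 241  ** MATCH **
Candidate C: set leaf[2] = 74 -> leaves = [76, 94, 74, 47, 34, 1]
  L0: [76, 94, 74, 47, 34, 1]
  L1: h(76,94)=(76*31+94)%997=456 h(74,47)=(74*31+47)%997=347 h(34,1)=(34*31+1)%997=58 -> [456, 347, 58]
  L2: h(456,347)=(456*31+347)%997=525 h(58,58)=(58*31+58)%997=859 -> [525, 859]
  L3: h(525,859)=(525*31+859)%997=185 -> [185]
  root = 185 != target 241
Candidate D: set leaf[1] = 98 -> leaves = [76, 98, 84, 47, 34, 1]
  L0: [76, 98, 84, 47, 34, 1]
  L1: h(76,98)=(76*31+98)%997=460 h(84,47)=(84*31+47)%997=657 h(34,1)=(34*31+1)%997=58 -> [460, 657, 58]
  L2: h(460,657)=(460*31+657)%997=959 h(58,58)=(58*31+58)%997=859 -> [959, 859]
  L3: h(959,859)=(959*31+859)%997=678 -> [678]
  root = 678 != target 241
Candidate B produces the target root.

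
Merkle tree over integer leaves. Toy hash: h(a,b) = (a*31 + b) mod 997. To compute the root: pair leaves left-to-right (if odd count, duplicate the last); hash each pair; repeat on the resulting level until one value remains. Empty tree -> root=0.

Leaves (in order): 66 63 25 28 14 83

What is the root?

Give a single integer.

L0: [66, 63, 25, 28, 14, 83]
L1: h(66,63)=(66*31+63)%997=115 h(25,28)=(25*31+28)%997=803 h(14,83)=(14*31+83)%997=517 -> [115, 803, 517]
L2: h(115,803)=(115*31+803)%997=380 h(517,517)=(517*31+517)%997=592 -> [380, 592]
L3: h(380,592)=(380*31+592)%997=408 -> [408]

Answer: 408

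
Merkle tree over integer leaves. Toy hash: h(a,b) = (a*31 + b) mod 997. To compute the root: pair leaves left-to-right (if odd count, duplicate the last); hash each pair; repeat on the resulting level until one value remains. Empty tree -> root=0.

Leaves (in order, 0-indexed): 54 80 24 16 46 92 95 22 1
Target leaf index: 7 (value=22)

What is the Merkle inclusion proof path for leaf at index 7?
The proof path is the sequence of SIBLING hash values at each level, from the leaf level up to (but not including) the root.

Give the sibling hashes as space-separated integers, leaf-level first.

Answer: 95 521 299 864

Derivation:
L0 (leaves): [54, 80, 24, 16, 46, 92, 95, 22, 1], target index=7
L1: h(54,80)=(54*31+80)%997=757 [pair 0] h(24,16)=(24*31+16)%997=760 [pair 1] h(46,92)=(46*31+92)%997=521 [pair 2] h(95,22)=(95*31+22)%997=973 [pair 3] h(1,1)=(1*31+1)%997=32 [pair 4] -> [757, 760, 521, 973, 32]
  Sibling for proof at L0: 95
L2: h(757,760)=(757*31+760)%997=299 [pair 0] h(521,973)=(521*31+973)%997=175 [pair 1] h(32,32)=(32*31+32)%997=27 [pair 2] -> [299, 175, 27]
  Sibling for proof at L1: 521
L3: h(299,175)=(299*31+175)%997=471 [pair 0] h(27,27)=(27*31+27)%997=864 [pair 1] -> [471, 864]
  Sibling for proof at L2: 299
L4: h(471,864)=(471*31+864)%997=510 [pair 0] -> [510]
  Sibling for proof at L3: 864
Root: 510
Proof path (sibling hashes from leaf to root): [95, 521, 299, 864]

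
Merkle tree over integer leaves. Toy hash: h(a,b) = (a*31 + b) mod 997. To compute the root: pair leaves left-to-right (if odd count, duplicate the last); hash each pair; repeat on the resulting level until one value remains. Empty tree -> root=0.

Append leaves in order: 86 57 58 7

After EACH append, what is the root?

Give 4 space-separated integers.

Answer: 86 729 527 476

Derivation:
After append 86 (leaves=[86]):
  L0: [86]
  root=86
After append 57 (leaves=[86, 57]):
  L0: [86, 57]
  L1: h(86,57)=(86*31+57)%997=729 -> [729]
  root=729
After append 58 (leaves=[86, 57, 58]):
  L0: [86, 57, 58]
  L1: h(86,57)=(86*31+57)%997=729 h(58,58)=(58*31+58)%997=859 -> [729, 859]
  L2: h(729,859)=(729*31+859)%997=527 -> [527]
  root=527
After append 7 (leaves=[86, 57, 58, 7]):
  L0: [86, 57, 58, 7]
  L1: h(86,57)=(86*31+57)%997=729 h(58,7)=(58*31+7)%997=808 -> [729, 808]
  L2: h(729,808)=(729*31+808)%997=476 -> [476]
  root=476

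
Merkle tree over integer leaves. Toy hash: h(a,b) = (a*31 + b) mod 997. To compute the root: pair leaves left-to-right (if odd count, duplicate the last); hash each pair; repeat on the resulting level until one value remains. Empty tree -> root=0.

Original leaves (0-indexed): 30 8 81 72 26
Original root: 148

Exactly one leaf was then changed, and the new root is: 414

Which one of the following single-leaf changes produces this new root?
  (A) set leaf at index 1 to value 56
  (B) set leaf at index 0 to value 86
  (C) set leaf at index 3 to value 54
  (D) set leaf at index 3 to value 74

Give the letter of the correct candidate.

Answer: A

Derivation:
Original leaves: [30, 8, 81, 72, 26]
Target new root: 414
Try each candidate change and compute the resulting root:
Candidate A: set leaf[1] = 56 -> leaves = [30, 56, 81, 72, 26]
  L0: [30, 56, 81, 72, 26]
  L1: h(30,56)=(30*31+56)%997=986 h(81,72)=(81*31+72)%997=589 h(26,26)=(26*31+26)%997=832 -> [986, 589, 832]
  L2: h(986,589)=(986*31+589)%997=248 h(832,832)=(832*31+832)%997=702 -> [248, 702]
  L3: h(248,702)=(248*31+702)%997=414 -> [414]
  root = 414 == target 414  ** MATCH **
Candidate B: set leaf[0] = 86 -> leaves = [86, 8, 81, 72, 26]
  L0: [86, 8, 81, 72, 26]
  L1: h(86,8)=(86*31+8)%997=680 h(81,72)=(81*31+72)%997=589 h(26,26)=(26*31+26)%997=832 -> [680, 589, 832]
  L2: h(680,589)=(680*31+589)%997=732 h(832,832)=(832*31+832)%997=702 -> [732, 702]
  L3: h(732,702)=(732*31+702)%997=463 -> [463]
  root = 463 != target 414
Candidate C: set leaf[3] = 54 -> leaves = [30, 8, 81, 54, 26]
  L0: [30, 8, 81, 54, 26]
  L1: h(30,8)=(30*31+8)%997=938 h(81,54)=(81*31+54)%997=571 h(26,26)=(26*31+26)%997=832 -> [938, 571, 832]
  L2: h(938,571)=(938*31+571)%997=736 h(832,832)=(832*31+832)%997=702 -> [736, 702]
  L3: h(736,702)=(736*31+702)%997=587 -> [587]
  root = 587 != target 414
Candidate D: set leaf[3] = 74 -> leaves = [30, 8, 81, 74, 26]
  L0: [30, 8, 81, 74, 26]
  L1: h(30,8)=(30*31+8)%997=938 h(81,74)=(81*31+74)%997=591 h(26,26)=(26*31+26)%997=832 -> [938, 591, 832]
  L2: h(938,591)=(938*31+591)%997=756 h(832,832)=(832*31+832)%997=702 -> [756, 702]
  L3: h(756,702)=(756*31+702)%997=210 -> [210]
  root = 210 != target 414
Candidate A produces the target root.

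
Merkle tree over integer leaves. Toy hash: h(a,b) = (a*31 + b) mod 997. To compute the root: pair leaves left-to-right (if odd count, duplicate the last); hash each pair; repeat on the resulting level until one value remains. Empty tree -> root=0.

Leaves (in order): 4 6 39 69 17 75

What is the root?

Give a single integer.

Answer: 364

Derivation:
L0: [4, 6, 39, 69, 17, 75]
L1: h(4,6)=(4*31+6)%997=130 h(39,69)=(39*31+69)%997=281 h(17,75)=(17*31+75)%997=602 -> [130, 281, 602]
L2: h(130,281)=(130*31+281)%997=323 h(602,602)=(602*31+602)%997=321 -> [323, 321]
L3: h(323,321)=(323*31+321)%997=364 -> [364]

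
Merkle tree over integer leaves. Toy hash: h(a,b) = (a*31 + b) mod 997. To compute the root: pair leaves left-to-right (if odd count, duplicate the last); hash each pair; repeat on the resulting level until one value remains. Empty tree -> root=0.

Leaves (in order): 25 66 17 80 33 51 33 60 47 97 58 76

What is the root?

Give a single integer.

Answer: 948

Derivation:
L0: [25, 66, 17, 80, 33, 51, 33, 60, 47, 97, 58, 76]
L1: h(25,66)=(25*31+66)%997=841 h(17,80)=(17*31+80)%997=607 h(33,51)=(33*31+51)%997=77 h(33,60)=(33*31+60)%997=86 h(47,97)=(47*31+97)%997=557 h(58,76)=(58*31+76)%997=877 -> [841, 607, 77, 86, 557, 877]
L2: h(841,607)=(841*31+607)%997=756 h(77,86)=(77*31+86)%997=479 h(557,877)=(557*31+877)%997=198 -> [756, 479, 198]
L3: h(756,479)=(756*31+479)%997=984 h(198,198)=(198*31+198)%997=354 -> [984, 354]
L4: h(984,354)=(984*31+354)%997=948 -> [948]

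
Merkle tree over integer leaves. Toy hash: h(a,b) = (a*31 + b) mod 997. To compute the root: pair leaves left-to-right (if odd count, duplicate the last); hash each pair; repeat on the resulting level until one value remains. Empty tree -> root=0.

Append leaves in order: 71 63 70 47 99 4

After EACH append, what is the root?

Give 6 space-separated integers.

Answer: 71 270 640 617 863 814

Derivation:
After append 71 (leaves=[71]):
  L0: [71]
  root=71
After append 63 (leaves=[71, 63]):
  L0: [71, 63]
  L1: h(71,63)=(71*31+63)%997=270 -> [270]
  root=270
After append 70 (leaves=[71, 63, 70]):
  L0: [71, 63, 70]
  L1: h(71,63)=(71*31+63)%997=270 h(70,70)=(70*31+70)%997=246 -> [270, 246]
  L2: h(270,246)=(270*31+246)%997=640 -> [640]
  root=640
After append 47 (leaves=[71, 63, 70, 47]):
  L0: [71, 63, 70, 47]
  L1: h(71,63)=(71*31+63)%997=270 h(70,47)=(70*31+47)%997=223 -> [270, 223]
  L2: h(270,223)=(270*31+223)%997=617 -> [617]
  root=617
After append 99 (leaves=[71, 63, 70, 47, 99]):
  L0: [71, 63, 70, 47, 99]
  L1: h(71,63)=(71*31+63)%997=270 h(70,47)=(70*31+47)%997=223 h(99,99)=(99*31+99)%997=177 -> [270, 223, 177]
  L2: h(270,223)=(270*31+223)%997=617 h(177,177)=(177*31+177)%997=679 -> [617, 679]
  L3: h(617,679)=(617*31+679)%997=863 -> [863]
  root=863
After append 4 (leaves=[71, 63, 70, 47, 99, 4]):
  L0: [71, 63, 70, 47, 99, 4]
  L1: h(71,63)=(71*31+63)%997=270 h(70,47)=(70*31+47)%997=223 h(99,4)=(99*31+4)%997=82 -> [270, 223, 82]
  L2: h(270,223)=(270*31+223)%997=617 h(82,82)=(82*31+82)%997=630 -> [617, 630]
  L3: h(617,630)=(617*31+630)%997=814 -> [814]
  root=814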